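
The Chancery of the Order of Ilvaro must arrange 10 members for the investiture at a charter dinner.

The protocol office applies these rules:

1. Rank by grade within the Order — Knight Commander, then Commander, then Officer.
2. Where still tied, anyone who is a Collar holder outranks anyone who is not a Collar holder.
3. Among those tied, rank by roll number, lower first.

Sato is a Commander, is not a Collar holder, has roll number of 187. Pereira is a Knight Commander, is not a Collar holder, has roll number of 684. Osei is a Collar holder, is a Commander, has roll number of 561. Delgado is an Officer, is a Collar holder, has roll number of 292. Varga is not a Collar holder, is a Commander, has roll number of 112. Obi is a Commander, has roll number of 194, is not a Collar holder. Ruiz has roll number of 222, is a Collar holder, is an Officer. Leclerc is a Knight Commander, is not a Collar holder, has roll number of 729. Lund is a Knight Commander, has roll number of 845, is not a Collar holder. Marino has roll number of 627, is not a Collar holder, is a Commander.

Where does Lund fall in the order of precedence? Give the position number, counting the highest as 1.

By grade within the Order: Pereira, Leclerc and Lund (Knight Commander); then Osei, Varga, Sato, Obi and Marino (Commander); then Ruiz and Delgado (Officer).
Pereira, Leclerc and Lund are each not a Collar holder, so the next rule applies.
Among Pereira, Leclerc and Lund, by roll number (lower first): Pereira (684) before Leclerc (729) before Lund (845).
Among Osei, Varga, Sato, Obi and Marino, a Collar holder before not a Collar holder: Osei (a Collar holder) before Varga, Sato, Obi and Marino (not a Collar holder).
Among Varga, Sato, Obi and Marino, by roll number (lower first): Varga (112) before Sato (187) before Obi (194) before Marino (627).
Ruiz and Delgado are each a Collar holder, so the next rule applies.
Among Ruiz and Delgado, by roll number (lower first): Ruiz (222) before Delgado (292).
Order: Pereira, Leclerc, Lund, Osei, Varga, Sato, Obi, Marino, Ruiz, Delgado. So position 3.

3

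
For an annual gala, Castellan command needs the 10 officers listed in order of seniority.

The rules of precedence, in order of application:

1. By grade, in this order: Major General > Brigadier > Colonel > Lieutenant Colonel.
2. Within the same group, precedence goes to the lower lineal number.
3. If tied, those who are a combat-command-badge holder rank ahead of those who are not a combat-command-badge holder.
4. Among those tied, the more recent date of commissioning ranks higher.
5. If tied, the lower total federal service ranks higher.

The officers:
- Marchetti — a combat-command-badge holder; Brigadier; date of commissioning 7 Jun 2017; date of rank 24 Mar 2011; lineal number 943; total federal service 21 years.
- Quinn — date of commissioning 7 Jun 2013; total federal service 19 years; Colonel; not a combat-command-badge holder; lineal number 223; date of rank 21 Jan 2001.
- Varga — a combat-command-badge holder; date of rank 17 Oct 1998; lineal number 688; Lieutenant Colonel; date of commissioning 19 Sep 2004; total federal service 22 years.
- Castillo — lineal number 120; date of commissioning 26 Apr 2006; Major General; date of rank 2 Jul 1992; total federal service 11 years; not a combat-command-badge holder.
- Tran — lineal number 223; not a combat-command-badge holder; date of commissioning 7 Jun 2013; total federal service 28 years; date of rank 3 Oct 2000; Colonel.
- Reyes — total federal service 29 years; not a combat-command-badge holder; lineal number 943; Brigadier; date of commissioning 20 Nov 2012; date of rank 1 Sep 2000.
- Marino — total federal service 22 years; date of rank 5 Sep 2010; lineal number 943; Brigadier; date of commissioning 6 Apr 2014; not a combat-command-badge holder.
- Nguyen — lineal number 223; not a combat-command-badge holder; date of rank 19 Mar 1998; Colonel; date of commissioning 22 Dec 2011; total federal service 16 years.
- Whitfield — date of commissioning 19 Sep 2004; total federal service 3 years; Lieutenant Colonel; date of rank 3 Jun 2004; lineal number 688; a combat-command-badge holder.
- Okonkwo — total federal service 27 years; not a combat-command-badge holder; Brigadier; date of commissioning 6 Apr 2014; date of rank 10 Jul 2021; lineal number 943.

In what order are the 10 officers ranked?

Castillo, Marchetti, Marino, Okonkwo, Reyes, Quinn, Tran, Nguyen, Whitfield, Varga

By grade: Castillo (Major General); then Marchetti, Marino, Okonkwo and Reyes (Brigadier); then Quinn, Tran and Nguyen (Colonel); then Whitfield and Varga (Lieutenant Colonel).
Marchetti, Marino, Okonkwo and Reyes all have lineal number 943, so the next rule applies.
Among Marchetti, Marino, Okonkwo and Reyes, a combat-command-badge holder before not a combat-command-badge holder: Marchetti (a combat-command-badge holder) before Marino, Okonkwo and Reyes (not a combat-command-badge holder).
Among Marino, Okonkwo and Reyes, by date of commissioning (later first): Marino and Okonkwo (6 Apr 2014) before Reyes (20 Nov 2012).
Among Marino and Okonkwo, by total federal service (lower first): Marino (22 years) before Okonkwo (27 years).
Quinn, Tran and Nguyen all have lineal number 223, so the next rule applies.
Quinn, Tran and Nguyen are each not a combat-command-badge holder, so the next rule applies.
Among Quinn, Tran and Nguyen, by date of commissioning (later first): Quinn and Tran (7 Jun 2013) before Nguyen (22 Dec 2011).
Among Quinn and Tran, by total federal service (lower first): Quinn (19 years) before Tran (28 years).
Whitfield and Varga both have lineal number 688, so the next rule applies.
Whitfield and Varga are each a combat-command-badge holder, so the next rule applies.
Whitfield and Varga both have date of commissioning 19 Sep 2004, so the next rule applies.
Among Whitfield and Varga, by total federal service (lower first): Whitfield (3 years) before Varga (22 years).
Full order: Castillo, Marchetti, Marino, Okonkwo, Reyes, Quinn, Tran, Nguyen, Whitfield, Varga.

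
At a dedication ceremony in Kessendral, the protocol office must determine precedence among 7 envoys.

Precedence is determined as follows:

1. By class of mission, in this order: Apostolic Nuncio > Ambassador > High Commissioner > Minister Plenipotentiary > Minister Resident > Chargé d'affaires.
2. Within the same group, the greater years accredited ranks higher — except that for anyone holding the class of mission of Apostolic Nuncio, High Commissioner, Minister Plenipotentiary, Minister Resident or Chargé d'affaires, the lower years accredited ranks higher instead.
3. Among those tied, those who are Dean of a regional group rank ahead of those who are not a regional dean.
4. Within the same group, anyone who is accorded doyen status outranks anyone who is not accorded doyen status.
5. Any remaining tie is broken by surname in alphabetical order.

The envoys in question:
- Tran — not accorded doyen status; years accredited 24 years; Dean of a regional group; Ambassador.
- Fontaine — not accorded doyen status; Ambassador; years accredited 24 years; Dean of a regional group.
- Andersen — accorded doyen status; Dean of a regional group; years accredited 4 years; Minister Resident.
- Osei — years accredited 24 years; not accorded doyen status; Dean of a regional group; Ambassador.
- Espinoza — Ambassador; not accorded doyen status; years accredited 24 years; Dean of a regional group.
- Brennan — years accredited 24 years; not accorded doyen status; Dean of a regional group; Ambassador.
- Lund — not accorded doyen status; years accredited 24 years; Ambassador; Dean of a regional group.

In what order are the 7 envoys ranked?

By class of mission: Brennan, Espinoza, Fontaine, Lund, Osei and Tran (Ambassador); then Andersen (Minister Resident).
Brennan, Espinoza, Fontaine, Lund, Osei and Tran all have years accredited 24 years, so the next rule applies.
Brennan, Espinoza, Fontaine, Lund, Osei and Tran are each Dean of a regional group, so the next rule applies.
Brennan, Espinoza, Fontaine, Lund, Osei and Tran are each not accorded doyen status, so the next rule applies.
Among Brennan, Espinoza, Fontaine, Lund, Osei and Tran, alphabetically by surname: Brennan before Espinoza before Fontaine before Lund before Osei before Tran.
Full order: Brennan, Espinoza, Fontaine, Lund, Osei, Tran, Andersen.

Brennan, Espinoza, Fontaine, Lund, Osei, Tran, Andersen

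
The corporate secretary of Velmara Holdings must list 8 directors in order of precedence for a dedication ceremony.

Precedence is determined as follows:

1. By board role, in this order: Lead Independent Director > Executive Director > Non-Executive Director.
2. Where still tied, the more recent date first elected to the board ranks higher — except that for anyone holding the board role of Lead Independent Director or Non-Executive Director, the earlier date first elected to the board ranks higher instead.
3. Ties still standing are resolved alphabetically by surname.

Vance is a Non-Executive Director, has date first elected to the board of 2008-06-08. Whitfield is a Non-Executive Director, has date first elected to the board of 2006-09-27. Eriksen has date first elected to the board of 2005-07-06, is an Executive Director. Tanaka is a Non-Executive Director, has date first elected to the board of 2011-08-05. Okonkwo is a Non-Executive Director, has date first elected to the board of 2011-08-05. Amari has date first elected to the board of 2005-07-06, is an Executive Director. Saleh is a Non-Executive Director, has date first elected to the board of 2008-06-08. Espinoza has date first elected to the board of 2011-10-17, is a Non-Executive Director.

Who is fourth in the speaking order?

Saleh

By board role: Amari and Eriksen (Executive Director); then Whitfield, Saleh, Vance, Okonkwo, Tanaka and Espinoza (Non-Executive Director).
Amari and Eriksen both have date first elected to the board 2005-07-06, so the next rule applies.
Among Amari and Eriksen, alphabetically by surname: Amari before Eriksen.
Among Whitfield, Saleh, Vance, Okonkwo, Tanaka and Espinoza, by date first elected to the board (earlier first) (reversed rule for this group): Whitfield (2006-09-27) before Saleh and Vance (2008-06-08) before Okonkwo and Tanaka (2011-08-05) before Espinoza (2011-10-17).
Among Saleh and Vance, alphabetically by surname: Saleh before Vance.
Among Okonkwo and Tanaka, alphabetically by surname: Okonkwo before Tanaka.
Order: Amari, Eriksen, Whitfield, Saleh, Vance, Okonkwo, Tanaka, Espinoza.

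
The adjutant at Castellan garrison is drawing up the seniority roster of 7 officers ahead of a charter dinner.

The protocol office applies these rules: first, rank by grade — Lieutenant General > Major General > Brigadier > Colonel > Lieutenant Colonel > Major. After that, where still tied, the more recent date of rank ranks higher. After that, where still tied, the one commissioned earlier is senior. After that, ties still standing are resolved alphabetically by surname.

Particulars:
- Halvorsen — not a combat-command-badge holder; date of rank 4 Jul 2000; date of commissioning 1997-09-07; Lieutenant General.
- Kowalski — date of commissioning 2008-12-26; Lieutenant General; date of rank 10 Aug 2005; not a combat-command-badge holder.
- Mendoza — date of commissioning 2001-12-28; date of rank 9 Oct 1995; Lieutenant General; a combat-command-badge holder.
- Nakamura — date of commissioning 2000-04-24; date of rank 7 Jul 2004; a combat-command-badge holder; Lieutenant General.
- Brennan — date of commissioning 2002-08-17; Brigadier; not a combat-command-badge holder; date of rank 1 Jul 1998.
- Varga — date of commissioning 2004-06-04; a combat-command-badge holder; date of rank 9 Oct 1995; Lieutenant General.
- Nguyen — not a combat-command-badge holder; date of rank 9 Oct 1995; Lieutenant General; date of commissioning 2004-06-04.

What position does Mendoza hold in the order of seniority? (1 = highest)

4

By grade: Kowalski, Nakamura, Halvorsen, Mendoza, Nguyen and Varga (Lieutenant General); then Brennan (Brigadier).
Among Kowalski, Nakamura, Halvorsen, Mendoza, Nguyen and Varga, by date of rank (later first): Kowalski (10 Aug 2005) before Nakamura (7 Jul 2004) before Halvorsen (4 Jul 2000) before Mendoza, Nguyen and Varga (9 Oct 1995).
Among Mendoza, Nguyen and Varga, by date of commissioning (earlier first): Mendoza (2001-12-28) before Nguyen and Varga (2004-06-04).
Among Nguyen and Varga, alphabetically by surname: Nguyen before Varga.
Order: Kowalski, Nakamura, Halvorsen, Mendoza, Nguyen, Varga, Brennan. So position 4.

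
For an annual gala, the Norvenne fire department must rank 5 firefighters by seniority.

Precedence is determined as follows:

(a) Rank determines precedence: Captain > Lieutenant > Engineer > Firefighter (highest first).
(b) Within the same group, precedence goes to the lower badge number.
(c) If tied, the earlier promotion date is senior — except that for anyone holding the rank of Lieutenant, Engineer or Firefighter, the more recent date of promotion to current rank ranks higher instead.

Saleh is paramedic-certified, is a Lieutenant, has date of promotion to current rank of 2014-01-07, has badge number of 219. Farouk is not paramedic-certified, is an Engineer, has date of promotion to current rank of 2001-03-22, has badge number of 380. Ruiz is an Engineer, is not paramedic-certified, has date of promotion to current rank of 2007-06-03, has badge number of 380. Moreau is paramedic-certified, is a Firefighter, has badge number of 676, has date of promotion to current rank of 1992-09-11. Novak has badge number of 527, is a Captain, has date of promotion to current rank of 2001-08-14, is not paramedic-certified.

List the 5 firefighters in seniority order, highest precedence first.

By rank: Novak (Captain); then Saleh (Lieutenant); then Ruiz and Farouk (Engineer); then Moreau (Firefighter).
Ruiz and Farouk both have badge number 380, so the next rule applies.
Among Ruiz and Farouk, by date of promotion to current rank (later first) (reversed rule for this group): Ruiz (2007-06-03) before Farouk (2001-03-22).
Full order: Novak, Saleh, Ruiz, Farouk, Moreau.

Novak, Saleh, Ruiz, Farouk, Moreau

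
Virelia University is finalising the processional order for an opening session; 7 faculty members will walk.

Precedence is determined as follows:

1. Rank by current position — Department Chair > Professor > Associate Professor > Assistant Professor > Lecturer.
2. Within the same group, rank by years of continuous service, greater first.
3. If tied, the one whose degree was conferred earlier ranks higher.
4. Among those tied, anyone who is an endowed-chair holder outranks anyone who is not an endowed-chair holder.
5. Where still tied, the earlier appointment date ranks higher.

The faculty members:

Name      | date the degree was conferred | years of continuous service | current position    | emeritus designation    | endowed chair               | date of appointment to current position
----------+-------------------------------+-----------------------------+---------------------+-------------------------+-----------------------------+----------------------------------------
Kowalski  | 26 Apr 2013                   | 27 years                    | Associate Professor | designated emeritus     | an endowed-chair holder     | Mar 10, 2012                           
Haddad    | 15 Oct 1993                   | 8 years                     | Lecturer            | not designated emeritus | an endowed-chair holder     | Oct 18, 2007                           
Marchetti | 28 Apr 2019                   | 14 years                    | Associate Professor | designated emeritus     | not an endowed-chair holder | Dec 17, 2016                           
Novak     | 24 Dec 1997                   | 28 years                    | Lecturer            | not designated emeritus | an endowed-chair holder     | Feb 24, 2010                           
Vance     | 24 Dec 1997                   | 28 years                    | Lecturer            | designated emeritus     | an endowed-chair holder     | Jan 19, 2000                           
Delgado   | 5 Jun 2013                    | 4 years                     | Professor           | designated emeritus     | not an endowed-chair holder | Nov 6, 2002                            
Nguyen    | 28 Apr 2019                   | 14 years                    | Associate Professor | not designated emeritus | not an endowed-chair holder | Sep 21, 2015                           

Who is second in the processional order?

By current position: Delgado (Professor); then Kowalski, Nguyen and Marchetti (Associate Professor); then Vance, Novak and Haddad (Lecturer).
Among Kowalski, Nguyen and Marchetti, by years of continuous service (higher first): Kowalski (27 years) before Nguyen and Marchetti (14 years).
Nguyen and Marchetti both have date the degree was conferred 28 Apr 2019, so the next rule applies.
Nguyen and Marchetti are each not an endowed-chair holder, so the next rule applies.
Among Nguyen and Marchetti, by date of appointment to current position (earlier first): Nguyen (Sep 21, 2015) before Marchetti (Dec 17, 2016).
Among Vance, Novak and Haddad, by years of continuous service (higher first): Vance and Novak (28 years) before Haddad (8 years).
Vance and Novak both have date the degree was conferred 24 Dec 1997, so the next rule applies.
Vance and Novak are each an endowed-chair holder, so the next rule applies.
Among Vance and Novak, by date of appointment to current position (earlier first): Vance (Jan 19, 2000) before Novak (Feb 24, 2010).
Order: Delgado, Kowalski, Nguyen, Marchetti, Vance, Novak, Haddad.

Kowalski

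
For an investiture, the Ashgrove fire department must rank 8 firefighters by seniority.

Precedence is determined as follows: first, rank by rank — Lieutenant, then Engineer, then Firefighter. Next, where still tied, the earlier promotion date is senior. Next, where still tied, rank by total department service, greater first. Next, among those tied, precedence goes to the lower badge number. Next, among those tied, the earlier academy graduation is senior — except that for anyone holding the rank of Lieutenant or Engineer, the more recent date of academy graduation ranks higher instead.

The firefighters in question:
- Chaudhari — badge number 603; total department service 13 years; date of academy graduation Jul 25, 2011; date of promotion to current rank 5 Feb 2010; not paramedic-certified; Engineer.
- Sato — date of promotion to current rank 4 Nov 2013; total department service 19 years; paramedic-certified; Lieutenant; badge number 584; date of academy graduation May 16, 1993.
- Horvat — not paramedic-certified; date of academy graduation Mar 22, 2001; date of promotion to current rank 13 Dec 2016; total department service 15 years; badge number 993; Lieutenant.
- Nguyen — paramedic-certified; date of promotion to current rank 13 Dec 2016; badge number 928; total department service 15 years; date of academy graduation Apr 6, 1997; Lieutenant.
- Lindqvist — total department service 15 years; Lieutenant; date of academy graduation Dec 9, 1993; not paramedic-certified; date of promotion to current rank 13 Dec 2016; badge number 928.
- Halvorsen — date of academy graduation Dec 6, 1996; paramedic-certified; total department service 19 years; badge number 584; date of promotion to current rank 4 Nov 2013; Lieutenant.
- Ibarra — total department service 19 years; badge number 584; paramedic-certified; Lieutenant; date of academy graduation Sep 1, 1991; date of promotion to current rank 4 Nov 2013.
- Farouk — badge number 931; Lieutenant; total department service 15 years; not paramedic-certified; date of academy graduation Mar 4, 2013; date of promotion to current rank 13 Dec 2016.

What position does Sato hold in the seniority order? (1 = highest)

By rank: Halvorsen, Sato, Ibarra, Nguyen, Lindqvist, Farouk and Horvat (Lieutenant); then Chaudhari (Engineer).
Among Halvorsen, Sato, Ibarra, Nguyen, Lindqvist, Farouk and Horvat, by date of promotion to current rank (earlier first): Halvorsen, Sato and Ibarra (4 Nov 2013) before Nguyen, Lindqvist, Farouk and Horvat (13 Dec 2016).
Halvorsen, Sato and Ibarra all have total department service 19 years, so the next rule applies.
Halvorsen, Sato and Ibarra all have badge number 584, so the next rule applies.
Among Halvorsen, Sato and Ibarra, by date of academy graduation (later first) (reversed rule for this group): Halvorsen (Dec 6, 1996) before Sato (May 16, 1993) before Ibarra (Sep 1, 1991).
Nguyen, Lindqvist, Farouk and Horvat all have total department service 15 years, so the next rule applies.
Among Nguyen, Lindqvist, Farouk and Horvat, by badge number (lower first): Nguyen and Lindqvist (928) before Farouk (931) before Horvat (993).
Among Nguyen and Lindqvist, by date of academy graduation (later first) (reversed rule for this group): Nguyen (Apr 6, 1997) before Lindqvist (Dec 9, 1993).
Order: Halvorsen, Sato, Ibarra, Nguyen, Lindqvist, Farouk, Horvat, Chaudhari. So position 2.

2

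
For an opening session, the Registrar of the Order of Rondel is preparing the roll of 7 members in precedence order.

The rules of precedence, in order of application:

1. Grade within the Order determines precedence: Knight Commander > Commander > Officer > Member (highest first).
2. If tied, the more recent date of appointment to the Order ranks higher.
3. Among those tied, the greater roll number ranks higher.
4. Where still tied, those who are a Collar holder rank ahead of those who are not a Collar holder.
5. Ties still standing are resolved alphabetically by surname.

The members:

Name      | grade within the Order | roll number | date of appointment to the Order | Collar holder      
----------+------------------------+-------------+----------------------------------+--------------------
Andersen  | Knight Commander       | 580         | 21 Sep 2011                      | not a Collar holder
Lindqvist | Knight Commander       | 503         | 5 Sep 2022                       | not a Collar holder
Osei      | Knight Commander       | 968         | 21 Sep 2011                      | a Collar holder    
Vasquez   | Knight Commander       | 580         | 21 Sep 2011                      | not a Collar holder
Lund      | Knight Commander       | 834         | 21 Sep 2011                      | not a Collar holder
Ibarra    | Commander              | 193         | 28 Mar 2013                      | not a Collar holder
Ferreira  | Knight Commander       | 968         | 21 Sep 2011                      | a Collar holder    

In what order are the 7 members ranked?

By grade within the Order: Lindqvist, Ferreira, Osei, Lund, Andersen and Vasquez (Knight Commander); then Ibarra (Commander).
Among Lindqvist, Ferreira, Osei, Lund, Andersen and Vasquez, by date of appointment to the Order (later first): Lindqvist (5 Sep 2022) before Ferreira, Osei, Lund, Andersen and Vasquez (21 Sep 2011).
Among Ferreira, Osei, Lund, Andersen and Vasquez, by roll number (higher first): Ferreira and Osei (968) before Lund (834) before Andersen and Vasquez (580).
Ferreira and Osei are each a Collar holder, so the next rule applies.
Among Ferreira and Osei, alphabetically by surname: Ferreira before Osei.
Andersen and Vasquez are each not a Collar holder, so the next rule applies.
Among Andersen and Vasquez, alphabetically by surname: Andersen before Vasquez.
Full order: Lindqvist, Ferreira, Osei, Lund, Andersen, Vasquez, Ibarra.

Lindqvist, Ferreira, Osei, Lund, Andersen, Vasquez, Ibarra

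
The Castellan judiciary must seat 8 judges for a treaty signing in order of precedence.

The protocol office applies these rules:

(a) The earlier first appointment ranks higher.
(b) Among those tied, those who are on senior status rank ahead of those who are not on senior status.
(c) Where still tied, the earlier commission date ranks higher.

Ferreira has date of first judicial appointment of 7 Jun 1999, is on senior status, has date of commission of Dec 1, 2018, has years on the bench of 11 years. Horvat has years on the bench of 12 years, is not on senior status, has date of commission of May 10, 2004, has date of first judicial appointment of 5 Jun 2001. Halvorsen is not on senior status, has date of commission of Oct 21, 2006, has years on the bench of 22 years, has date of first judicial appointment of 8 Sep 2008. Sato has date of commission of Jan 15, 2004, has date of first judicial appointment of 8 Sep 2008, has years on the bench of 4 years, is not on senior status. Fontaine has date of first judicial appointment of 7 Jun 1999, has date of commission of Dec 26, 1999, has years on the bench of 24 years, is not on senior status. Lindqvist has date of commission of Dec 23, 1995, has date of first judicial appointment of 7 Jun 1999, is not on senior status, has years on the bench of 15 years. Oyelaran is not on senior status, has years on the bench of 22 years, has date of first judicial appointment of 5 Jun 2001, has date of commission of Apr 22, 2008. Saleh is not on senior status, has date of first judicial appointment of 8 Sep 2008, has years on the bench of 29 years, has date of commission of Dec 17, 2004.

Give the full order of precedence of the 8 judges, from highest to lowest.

By date of first judicial appointment (earlier first): Ferreira, Lindqvist and Fontaine (each 7 Jun 1999); then Horvat and Oyelaran (both 5 Jun 2001); then Sato, Saleh and Halvorsen (each 8 Sep 2008).
Among Ferreira, Lindqvist and Fontaine, on senior status before not on senior status: Ferreira (on senior status) before Lindqvist and Fontaine (not on senior status).
Among Lindqvist and Fontaine, by date of commission (earlier first): Lindqvist (Dec 23, 1995) before Fontaine (Dec 26, 1999).
Horvat and Oyelaran are each not on senior status, so the next rule applies.
Among Horvat and Oyelaran, by date of commission (earlier first): Horvat (May 10, 2004) before Oyelaran (Apr 22, 2008).
Sato, Saleh and Halvorsen are each not on senior status, so the next rule applies.
Among Sato, Saleh and Halvorsen, by date of commission (earlier first): Sato (Jan 15, 2004) before Saleh (Dec 17, 2004) before Halvorsen (Oct 21, 2006).
Full order: Ferreira, Lindqvist, Fontaine, Horvat, Oyelaran, Sato, Saleh, Halvorsen.

Ferreira, Lindqvist, Fontaine, Horvat, Oyelaran, Sato, Saleh, Halvorsen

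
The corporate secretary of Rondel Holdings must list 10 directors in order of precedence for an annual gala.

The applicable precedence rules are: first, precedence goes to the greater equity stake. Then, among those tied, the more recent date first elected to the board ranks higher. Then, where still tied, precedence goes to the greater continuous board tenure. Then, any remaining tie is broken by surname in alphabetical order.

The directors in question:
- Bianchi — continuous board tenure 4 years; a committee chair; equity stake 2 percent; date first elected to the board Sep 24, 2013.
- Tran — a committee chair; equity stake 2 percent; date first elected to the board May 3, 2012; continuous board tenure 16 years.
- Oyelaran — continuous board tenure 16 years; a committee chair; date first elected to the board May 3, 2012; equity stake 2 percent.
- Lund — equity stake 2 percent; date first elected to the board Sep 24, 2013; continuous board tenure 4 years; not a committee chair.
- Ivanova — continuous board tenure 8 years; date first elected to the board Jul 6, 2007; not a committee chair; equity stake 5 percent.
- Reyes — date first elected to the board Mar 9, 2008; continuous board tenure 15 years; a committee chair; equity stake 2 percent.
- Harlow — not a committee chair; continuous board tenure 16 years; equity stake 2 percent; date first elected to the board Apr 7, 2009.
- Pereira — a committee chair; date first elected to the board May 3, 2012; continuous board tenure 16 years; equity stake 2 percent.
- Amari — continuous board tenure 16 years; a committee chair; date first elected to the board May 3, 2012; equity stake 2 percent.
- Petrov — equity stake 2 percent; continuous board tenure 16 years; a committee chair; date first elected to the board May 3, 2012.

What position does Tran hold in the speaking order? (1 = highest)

8

By equity stake (higher first): Ivanova (5 percent); then Bianchi, Lund, Amari, Oyelaran, Pereira, Petrov, Tran, Harlow and Reyes (each 2 percent).
Among Bianchi, Lund, Amari, Oyelaran, Pereira, Petrov, Tran, Harlow and Reyes, by date first elected to the board (later first): Bianchi and Lund (Sep 24, 2013) before Amari, Oyelaran, Pereira, Petrov and Tran (May 3, 2012) before Harlow (Apr 7, 2009) before Reyes (Mar 9, 2008).
Bianchi and Lund both have continuous board tenure 4 years, so the next rule applies.
Among Bianchi and Lund, alphabetically by surname: Bianchi before Lund.
Amari, Oyelaran, Pereira, Petrov and Tran all have continuous board tenure 16 years, so the next rule applies.
Among Amari, Oyelaran, Pereira, Petrov and Tran, alphabetically by surname: Amari before Oyelaran before Pereira before Petrov before Tran.
Order: Ivanova, Bianchi, Lund, Amari, Oyelaran, Pereira, Petrov, Tran, Harlow, Reyes. So position 8.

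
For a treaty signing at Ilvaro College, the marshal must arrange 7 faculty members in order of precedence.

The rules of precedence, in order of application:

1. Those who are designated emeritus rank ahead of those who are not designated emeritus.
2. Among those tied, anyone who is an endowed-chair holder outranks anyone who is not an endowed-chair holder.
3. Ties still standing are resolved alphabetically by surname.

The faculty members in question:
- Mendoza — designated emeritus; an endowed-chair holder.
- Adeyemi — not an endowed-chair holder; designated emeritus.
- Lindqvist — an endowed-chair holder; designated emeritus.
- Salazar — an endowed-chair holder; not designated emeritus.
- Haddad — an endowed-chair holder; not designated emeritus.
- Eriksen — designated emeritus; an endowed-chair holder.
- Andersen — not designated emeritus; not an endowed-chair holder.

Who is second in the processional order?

Lindqvist

By the first rule: Eriksen, Lindqvist, Mendoza and Adeyemi (each designated emeritus); then Haddad, Salazar and Andersen (each not designated emeritus).
Among Eriksen, Lindqvist, Mendoza and Adeyemi, an endowed-chair holder before not an endowed-chair holder: Eriksen, Lindqvist and Mendoza (an endowed-chair holder) before Adeyemi (not an endowed-chair holder).
Among Eriksen, Lindqvist and Mendoza, alphabetically by surname: Eriksen before Lindqvist before Mendoza.
Among Haddad, Salazar and Andersen, an endowed-chair holder before not an endowed-chair holder: Haddad and Salazar (an endowed-chair holder) before Andersen (not an endowed-chair holder).
Among Haddad and Salazar, alphabetically by surname: Haddad before Salazar.
Order: Eriksen, Lindqvist, Mendoza, Adeyemi, Haddad, Salazar, Andersen.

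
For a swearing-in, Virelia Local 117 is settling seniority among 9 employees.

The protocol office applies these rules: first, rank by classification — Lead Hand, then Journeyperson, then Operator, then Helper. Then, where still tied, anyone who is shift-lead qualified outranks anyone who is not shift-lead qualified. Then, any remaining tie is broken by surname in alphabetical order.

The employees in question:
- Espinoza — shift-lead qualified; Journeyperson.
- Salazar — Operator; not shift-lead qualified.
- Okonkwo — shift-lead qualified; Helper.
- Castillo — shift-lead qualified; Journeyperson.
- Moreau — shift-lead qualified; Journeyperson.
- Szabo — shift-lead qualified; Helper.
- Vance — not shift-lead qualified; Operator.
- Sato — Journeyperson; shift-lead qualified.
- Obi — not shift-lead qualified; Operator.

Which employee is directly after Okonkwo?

By classification: Castillo, Espinoza, Moreau and Sato (Journeyperson); then Obi, Salazar and Vance (Operator); then Okonkwo and Szabo (Helper).
Castillo, Espinoza, Moreau and Sato are each shift-lead qualified, so the next rule applies.
Among Castillo, Espinoza, Moreau and Sato, alphabetically by surname: Castillo before Espinoza before Moreau before Sato.
Obi, Salazar and Vance are each not shift-lead qualified, so the next rule applies.
Among Obi, Salazar and Vance, alphabetically by surname: Obi before Salazar before Vance.
Okonkwo and Szabo are each shift-lead qualified, so the next rule applies.
Among Okonkwo and Szabo, alphabetically by surname: Okonkwo before Szabo.
Order: Castillo, Espinoza, Moreau, Sato, Obi, Salazar, Vance, Okonkwo, Szabo.

Szabo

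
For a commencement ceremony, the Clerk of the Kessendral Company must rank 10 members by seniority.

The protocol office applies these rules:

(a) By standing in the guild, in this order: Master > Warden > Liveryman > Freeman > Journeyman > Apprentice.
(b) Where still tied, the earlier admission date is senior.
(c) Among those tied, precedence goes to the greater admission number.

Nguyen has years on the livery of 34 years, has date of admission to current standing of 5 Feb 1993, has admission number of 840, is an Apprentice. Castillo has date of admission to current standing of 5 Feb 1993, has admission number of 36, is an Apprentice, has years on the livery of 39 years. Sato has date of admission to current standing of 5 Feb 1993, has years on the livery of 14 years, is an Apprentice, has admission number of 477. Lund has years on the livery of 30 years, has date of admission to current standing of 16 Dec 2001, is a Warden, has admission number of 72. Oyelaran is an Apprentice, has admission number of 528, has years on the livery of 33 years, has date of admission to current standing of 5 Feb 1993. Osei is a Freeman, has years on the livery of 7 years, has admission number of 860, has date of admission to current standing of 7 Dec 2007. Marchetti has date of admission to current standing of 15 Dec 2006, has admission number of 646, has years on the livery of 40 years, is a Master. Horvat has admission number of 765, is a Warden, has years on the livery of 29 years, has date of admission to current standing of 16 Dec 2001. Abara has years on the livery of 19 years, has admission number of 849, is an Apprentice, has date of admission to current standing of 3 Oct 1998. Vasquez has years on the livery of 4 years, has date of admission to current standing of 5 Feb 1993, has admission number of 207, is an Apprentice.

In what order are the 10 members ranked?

By standing in the guild: Marchetti (Master); then Horvat and Lund (Warden); then Osei (Freeman); then Nguyen, Oyelaran, Sato, Vasquez, Castillo and Abara (Apprentice).
Horvat and Lund both have date of admission to current standing 16 Dec 2001, so the next rule applies.
Among Horvat and Lund, by admission number (higher first): Horvat (765) before Lund (72).
Among Nguyen, Oyelaran, Sato, Vasquez, Castillo and Abara, by date of admission to current standing (earlier first): Nguyen, Oyelaran, Sato, Vasquez and Castillo (5 Feb 1993) before Abara (3 Oct 1998).
Among Nguyen, Oyelaran, Sato, Vasquez and Castillo, by admission number (higher first): Nguyen (840) before Oyelaran (528) before Sato (477) before Vasquez (207) before Castillo (36).
Full order: Marchetti, Horvat, Lund, Osei, Nguyen, Oyelaran, Sato, Vasquez, Castillo, Abara.

Marchetti, Horvat, Lund, Osei, Nguyen, Oyelaran, Sato, Vasquez, Castillo, Abara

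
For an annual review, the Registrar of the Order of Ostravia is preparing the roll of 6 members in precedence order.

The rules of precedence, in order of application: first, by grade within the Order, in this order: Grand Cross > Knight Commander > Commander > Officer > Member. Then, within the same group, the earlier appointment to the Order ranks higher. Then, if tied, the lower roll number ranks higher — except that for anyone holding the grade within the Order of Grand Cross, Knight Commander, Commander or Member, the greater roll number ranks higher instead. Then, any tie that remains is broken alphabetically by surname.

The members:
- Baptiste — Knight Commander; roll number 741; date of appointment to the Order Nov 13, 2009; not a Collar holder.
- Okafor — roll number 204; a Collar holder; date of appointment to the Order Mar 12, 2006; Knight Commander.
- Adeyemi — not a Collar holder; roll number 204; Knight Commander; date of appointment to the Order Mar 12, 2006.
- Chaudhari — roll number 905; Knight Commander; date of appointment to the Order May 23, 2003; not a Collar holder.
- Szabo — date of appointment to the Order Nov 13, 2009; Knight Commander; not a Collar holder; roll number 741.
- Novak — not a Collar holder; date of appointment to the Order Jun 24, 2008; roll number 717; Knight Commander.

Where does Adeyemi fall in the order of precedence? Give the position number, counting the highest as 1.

2

By grade within the Order: Chaudhari, Adeyemi, Okafor, Novak, Baptiste and Szabo (Knight Commander).
Among Chaudhari, Adeyemi, Okafor, Novak, Baptiste and Szabo, by date of appointment to the Order (earlier first): Chaudhari (May 23, 2003) before Adeyemi and Okafor (Mar 12, 2006) before Novak (Jun 24, 2008) before Baptiste and Szabo (Nov 13, 2009).
Adeyemi and Okafor both have roll number 204, so the next rule applies.
Among Adeyemi and Okafor, alphabetically by surname: Adeyemi before Okafor.
Baptiste and Szabo both have roll number 741, so the next rule applies.
Among Baptiste and Szabo, alphabetically by surname: Baptiste before Szabo.
Order: Chaudhari, Adeyemi, Okafor, Novak, Baptiste, Szabo. So position 2.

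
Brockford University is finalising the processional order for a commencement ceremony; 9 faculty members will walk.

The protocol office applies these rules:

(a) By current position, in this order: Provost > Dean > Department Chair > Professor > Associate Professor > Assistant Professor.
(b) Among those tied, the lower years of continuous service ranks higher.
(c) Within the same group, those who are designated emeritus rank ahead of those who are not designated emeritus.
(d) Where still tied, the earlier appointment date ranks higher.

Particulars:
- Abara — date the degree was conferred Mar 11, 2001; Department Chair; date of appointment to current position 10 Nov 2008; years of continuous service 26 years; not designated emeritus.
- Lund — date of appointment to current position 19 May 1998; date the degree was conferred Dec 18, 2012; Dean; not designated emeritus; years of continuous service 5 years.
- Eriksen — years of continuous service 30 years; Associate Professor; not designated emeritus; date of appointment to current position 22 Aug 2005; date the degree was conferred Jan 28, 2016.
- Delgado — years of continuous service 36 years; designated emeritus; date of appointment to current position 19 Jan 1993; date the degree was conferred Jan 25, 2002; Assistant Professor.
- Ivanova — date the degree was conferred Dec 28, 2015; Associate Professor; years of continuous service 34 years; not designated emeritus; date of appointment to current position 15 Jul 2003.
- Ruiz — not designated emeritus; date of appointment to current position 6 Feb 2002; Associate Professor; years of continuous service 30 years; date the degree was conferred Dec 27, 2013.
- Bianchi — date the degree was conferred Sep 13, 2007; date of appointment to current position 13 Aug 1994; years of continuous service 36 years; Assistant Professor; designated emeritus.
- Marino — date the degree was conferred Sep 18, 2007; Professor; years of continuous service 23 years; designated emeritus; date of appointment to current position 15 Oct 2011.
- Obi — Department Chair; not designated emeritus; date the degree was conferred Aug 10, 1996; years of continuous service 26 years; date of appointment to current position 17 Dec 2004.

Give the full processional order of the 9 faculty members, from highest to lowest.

By current position: Lund (Dean); then Obi and Abara (Department Chair); then Marino (Professor); then Ruiz, Eriksen and Ivanova (Associate Professor); then Delgado and Bianchi (Assistant Professor).
Obi and Abara both have years of continuous service 26 years, so the next rule applies.
Obi and Abara are each not designated emeritus, so the next rule applies.
Among Obi and Abara, by date of appointment to current position (earlier first): Obi (17 Dec 2004) before Abara (10 Nov 2008).
Among Ruiz, Eriksen and Ivanova, by years of continuous service (lower first): Ruiz and Eriksen (30 years) before Ivanova (34 years).
Ruiz and Eriksen are each not designated emeritus, so the next rule applies.
Among Ruiz and Eriksen, by date of appointment to current position (earlier first): Ruiz (6 Feb 2002) before Eriksen (22 Aug 2005).
Delgado and Bianchi both have years of continuous service 36 years, so the next rule applies.
Delgado and Bianchi are each designated emeritus, so the next rule applies.
Among Delgado and Bianchi, by date of appointment to current position (earlier first): Delgado (19 Jan 1993) before Bianchi (13 Aug 1994).
Full order: Lund, Obi, Abara, Marino, Ruiz, Eriksen, Ivanova, Delgado, Bianchi.

Lund, Obi, Abara, Marino, Ruiz, Eriksen, Ivanova, Delgado, Bianchi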